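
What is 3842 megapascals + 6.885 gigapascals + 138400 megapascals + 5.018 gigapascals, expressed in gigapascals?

154.145 gigapascals

In gigapascals:
  3842 megapascals = 3842 × 10^-3 gigapascals = 3.842
  6.885 gigapascals → 6.885
  138400 megapascals = 138400 × 10^-3 gigapascals = 138.4
  5.018 gigapascals → 5.018
Sum: 3.842 + 6.885 + 138.4 + 5.018 = 154.145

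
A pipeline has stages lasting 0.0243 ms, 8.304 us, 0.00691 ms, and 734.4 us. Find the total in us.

In us:
  0.0243 ms = 0.0243 × 10^3 us = 24.3
  8.304 us → 8.304
  0.00691 ms = 0.00691 × 10^3 us = 6.91
  734.4 us → 734.4
Sum: 24.3 + 8.304 + 6.91 + 734.4 = 773.914

773.914 us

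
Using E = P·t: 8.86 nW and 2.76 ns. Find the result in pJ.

0.0000244536 pJ

8.86 × 10^-9 × 2.76 × 10^-9 = 24.4536 × 10^-18 J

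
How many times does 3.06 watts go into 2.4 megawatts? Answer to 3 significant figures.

784000

(2.4 × 10^6) / (3.06) = 0.7843 × 10^6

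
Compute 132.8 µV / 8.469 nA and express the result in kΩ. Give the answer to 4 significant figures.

(132.8 × 10^-6) / (8.469 × 10^-9) = 15.6807 × 10^3 Ω

15.68 kΩ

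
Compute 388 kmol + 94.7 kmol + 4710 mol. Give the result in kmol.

487.41 kmol

In kmol:
  388 kmol → 388
  94.7 kmol → 94.7
  4710 mol = 4710 × 10^-3 kmol = 4.71
Sum: 388 + 94.7 + 4.71 = 487.41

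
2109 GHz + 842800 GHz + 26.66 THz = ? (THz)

In THz:
  2109 GHz = 2109e-3 THz = 2.109
  842800 GHz = 842800e-3 THz = 842.8
  26.66 THz → 26.66
Sum: 2.109 + 842.8 + 26.66 = 871.569

871.569 THz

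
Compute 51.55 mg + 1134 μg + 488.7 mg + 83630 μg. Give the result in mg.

In mg:
  51.55 mg → 51.55
  1134 μg = 1134e-3 mg = 1.134
  488.7 mg → 488.7
  83630 μg = 83630e-3 mg = 83.63
Sum: 51.55 + 1.134 + 488.7 + 83.63 = 625.014

625.014 mg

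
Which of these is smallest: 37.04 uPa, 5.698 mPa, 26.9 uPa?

37.04 uPa = 0.00003704 Pa
5.698 mPa = 0.005698 Pa
26.9 uPa = 0.0000269 Pa

26.9 uPa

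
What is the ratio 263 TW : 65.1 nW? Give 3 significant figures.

(263 × 10¹²) / (65.1 × 10⁻⁹) = 4.04 × 10²¹

4040000000000000000000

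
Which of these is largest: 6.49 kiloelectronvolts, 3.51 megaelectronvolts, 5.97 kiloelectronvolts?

6.49 kiloelectronvolts = 6490 electronvolts
3.51 megaelectronvolts = 3510000 electronvolts
5.97 kiloelectronvolts = 5970 electronvolts

3.51 megaelectronvolts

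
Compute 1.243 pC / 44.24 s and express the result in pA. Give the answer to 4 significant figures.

(1.243 × 10^-12) / (44.24) = 0.0280967 × 10^-12 A

0.02810 pA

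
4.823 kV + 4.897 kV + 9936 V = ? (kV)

In kV:
  4.823 kV → 4.823
  4.897 kV → 4.897
  9936 V = 9936 × 10⁻³ kV = 9.936
Sum: 4.823 + 4.897 + 9.936 = 19.656

19.656 kV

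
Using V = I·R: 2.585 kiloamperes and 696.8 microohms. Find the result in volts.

1.801228 volts

2.585 × 10³ × 696.8 × 10⁻⁶ = 1801.228 × 10⁻³ V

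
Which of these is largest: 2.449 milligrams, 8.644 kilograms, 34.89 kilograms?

34.89 kilograms

2.449 milligrams = 0.002449 grams
8.644 kilograms = 8644 grams
34.89 kilograms = 34890 grams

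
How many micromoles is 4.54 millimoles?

milli = 10⁻³, micro = 10⁻⁶; factor is 10³.
4.54 × 10³ = 4540

4540 micromoles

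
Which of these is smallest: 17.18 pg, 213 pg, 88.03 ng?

17.18 pg

17.18 pg = 0.00000000001718 g
213 pg = 0.000000000213 g
88.03 ng = 0.00000008803 g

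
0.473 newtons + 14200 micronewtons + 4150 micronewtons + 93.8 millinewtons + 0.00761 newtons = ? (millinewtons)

In millinewtons:
  0.473 newtons = 0.473 × 10^3 millinewtons = 473
  14200 micronewtons = 14200 × 10^-3 millinewtons = 14.2
  4150 micronewtons = 4150 × 10^-3 millinewtons = 4.15
  93.8 millinewtons → 93.8
  0.00761 newtons = 0.00761 × 10^3 millinewtons = 7.61
Sum: 473 + 14.2 + 4.15 + 93.8 + 7.61 = 592.76

592.76 millinewtons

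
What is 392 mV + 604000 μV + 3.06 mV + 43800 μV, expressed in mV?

1042.86 mV

In mV:
  392 mV → 392
  604000 μV = 604000e-3 mV = 604
  3.06 mV → 3.06
  43800 μV = 43800e-3 mV = 43.8
Sum: 392 + 604 + 3.06 + 43.8 = 1042.86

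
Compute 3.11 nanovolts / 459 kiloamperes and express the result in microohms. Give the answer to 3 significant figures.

(3.11 × 10^-9) / (459 × 10^3) = 0.0067756 × 10^-12 Ω

0.00000000678 microohms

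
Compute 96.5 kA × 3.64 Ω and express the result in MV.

0.35126 MV

96.5 × 10^3 × 3.64 = 351.26 × 10^3 V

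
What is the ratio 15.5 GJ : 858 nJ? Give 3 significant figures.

(15.5e9) / (858e-9) = 0.01807e18

18100000000000000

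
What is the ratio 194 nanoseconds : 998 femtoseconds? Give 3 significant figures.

(194 × 10^-9) / (998 × 10^-15) = 0.1944 × 10^6

194000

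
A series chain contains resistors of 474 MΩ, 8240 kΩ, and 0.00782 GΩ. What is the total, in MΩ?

490.06 MΩ

In MΩ:
  474 MΩ → 474
  8240 kΩ = 8240 × 10⁻³ MΩ = 8.24
  0.00782 GΩ = 0.00782 × 10³ MΩ = 7.82
Sum: 474 + 8.24 + 7.82 = 490.06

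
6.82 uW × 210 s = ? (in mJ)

1.4322 mJ

6.82e-6 × 210 = 1432.2e-6 J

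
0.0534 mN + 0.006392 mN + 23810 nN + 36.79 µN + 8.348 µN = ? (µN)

128.74 µN

In µN:
  0.0534 mN = 0.0534 × 10^3 µN = 53.4
  0.006392 mN = 0.006392 × 10^3 µN = 6.392
  23810 nN = 23810 × 10^-3 µN = 23.81
  36.79 µN → 36.79
  8.348 µN → 8.348
Sum: 53.4 + 6.392 + 23.81 + 36.79 + 8.348 = 128.74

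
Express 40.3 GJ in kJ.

40300000 kJ

giga = 10^9, kilo = 10^3; factor is 10^6.
40.3 × 10^6 = 40300000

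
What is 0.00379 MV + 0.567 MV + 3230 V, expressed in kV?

574.02 kV

In kV:
  0.00379 MV = 0.00379e3 kV = 3.79
  0.567 MV = 0.567e3 kV = 567
  3230 V = 3230e-3 kV = 3.23
Sum: 3.79 + 567 + 3.23 = 574.02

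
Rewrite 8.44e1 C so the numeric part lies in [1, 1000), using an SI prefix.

= 84.4 C; mantissa already in [1, 1000).

84.4 C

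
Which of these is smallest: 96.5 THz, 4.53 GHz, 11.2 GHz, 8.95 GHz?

96.5 THz = 96500000000000 Hz
4.53 GHz = 4530000000 Hz
11.2 GHz = 11200000000 Hz
8.95 GHz = 8950000000 Hz

4.53 GHz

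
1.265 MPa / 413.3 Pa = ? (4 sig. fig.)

(1.265e6) / (413.3) = 0.0030607e6

3061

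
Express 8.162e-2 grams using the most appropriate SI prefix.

81.62 milligrams

= 81.62e-3 grams; 1e-3 is milli.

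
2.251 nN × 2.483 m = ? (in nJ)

2.251 × 10⁻⁹ × 2.483 = 5.589233 × 10⁻⁹ J

5.589233 nJ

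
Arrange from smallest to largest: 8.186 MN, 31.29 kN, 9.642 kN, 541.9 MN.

9.642 kN < 31.29 kN < 8.186 MN < 541.9 MN

8.186 MN = 8186000 N
31.29 kN = 31290 N
9.642 kN = 9642 N
541.9 MN = 541900000 N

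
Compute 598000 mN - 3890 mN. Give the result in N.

594.11 N

In N:
  598000 mN = 598000e-3 N = 598
  3890 mN = 3890e-3 N = 3.89
Difference: 598 - 3.89 = 594.11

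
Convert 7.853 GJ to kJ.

giga = 10^9, kilo = 10^3; factor is 10^6.
7.853 × 10^6 = 7853000

7853000 kJ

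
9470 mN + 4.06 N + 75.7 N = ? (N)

89.23 N

In N:
  9470 mN = 9470e-3 N = 9.47
  4.06 N → 4.06
  75.7 N → 75.7
Sum: 9.47 + 4.06 + 75.7 = 89.23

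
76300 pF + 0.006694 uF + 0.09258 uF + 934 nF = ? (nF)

In nF:
  76300 pF = 76300 × 10^-3 nF = 76.3
  0.006694 uF = 0.006694 × 10^3 nF = 6.694
  0.09258 uF = 0.09258 × 10^3 nF = 92.58
  934 nF → 934
Sum: 76.3 + 6.694 + 92.58 + 934 = 1109.574

1109.574 nF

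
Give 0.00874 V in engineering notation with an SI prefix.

= 8.74e-3 V; 1e-3 is milli.

8.74 mV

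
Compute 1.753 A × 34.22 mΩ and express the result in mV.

59.98766 mV

1.753 × 34.22e-3 = 59.98766e-3 V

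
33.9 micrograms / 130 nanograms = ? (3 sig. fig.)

(33.9 × 10^-6) / (130 × 10^-9) = 0.2608 × 10^3

261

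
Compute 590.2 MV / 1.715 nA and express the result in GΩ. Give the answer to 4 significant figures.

344100000 GΩ

(590.2 × 10^6) / (1.715 × 10^-9) = 344.14 × 10^15 Ω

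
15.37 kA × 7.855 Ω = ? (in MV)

15.37 × 10^3 × 7.855 = 120.73135 × 10^3 V

0.12073135 MV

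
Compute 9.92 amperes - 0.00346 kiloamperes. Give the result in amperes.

6.46 amperes

In amperes:
  9.92 amperes → 9.92
  0.00346 kiloamperes = 0.00346e3 amperes = 3.46
Difference: 9.92 - 3.46 = 6.46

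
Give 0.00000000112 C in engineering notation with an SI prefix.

1.12 nC

= 1.12e-9 C; 1e-9 is nano.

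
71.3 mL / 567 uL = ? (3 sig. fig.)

(71.3 × 10⁻³) / (567 × 10⁻⁶) = 0.1257 × 10³

126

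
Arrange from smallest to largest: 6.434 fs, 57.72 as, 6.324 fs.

57.72 as < 6.324 fs < 6.434 fs

6.434 fs = 0.000000000000006434 s
57.72 as = 0.00000000000000005772 s
6.324 fs = 0.000000000000006324 s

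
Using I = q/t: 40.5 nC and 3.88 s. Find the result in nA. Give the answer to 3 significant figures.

(40.5 × 10⁻⁹) / (3.88) = 10.438 × 10⁻⁹ A

10.4 nA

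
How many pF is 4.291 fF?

0.004291 pF

femto = 10^-15, pico = 10^-12; factor is 10^-3.
4.291 × 10^-3 = 0.004291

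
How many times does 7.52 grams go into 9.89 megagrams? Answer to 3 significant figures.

(9.89 × 10⁶) / (7.52) = 1.315 × 10⁶

1320000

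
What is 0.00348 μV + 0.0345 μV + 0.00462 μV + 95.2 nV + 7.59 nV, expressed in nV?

145.39 nV

In nV:
  0.00348 μV = 0.00348 × 10^3 nV = 3.48
  0.0345 μV = 0.0345 × 10^3 nV = 34.5
  0.00462 μV = 0.00462 × 10^3 nV = 4.62
  95.2 nV → 95.2
  7.59 nV → 7.59
Sum: 3.48 + 34.5 + 4.62 + 95.2 + 7.59 = 145.39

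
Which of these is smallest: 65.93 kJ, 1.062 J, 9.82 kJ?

1.062 J

65.93 kJ = 65930 J
1.062 J = 1.062 J
9.82 kJ = 9820 J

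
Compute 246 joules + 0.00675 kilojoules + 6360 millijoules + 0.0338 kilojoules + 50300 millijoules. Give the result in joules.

In joules:
  246 joules → 246
  0.00675 kilojoules = 0.00675e3 joules = 6.75
  6360 millijoules = 6360e-3 joules = 6.36
  0.0338 kilojoules = 0.0338e3 joules = 33.8
  50300 millijoules = 50300e-3 joules = 50.3
Sum: 246 + 6.75 + 6.36 + 33.8 + 50.3 = 343.21

343.21 joules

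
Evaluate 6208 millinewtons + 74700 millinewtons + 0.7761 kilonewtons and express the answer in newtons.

In newtons:
  6208 millinewtons = 6208 × 10⁻³ newtons = 6.208
  74700 millinewtons = 74700 × 10⁻³ newtons = 74.7
  0.7761 kilonewtons = 0.7761 × 10³ newtons = 776.1
Sum: 6.208 + 74.7 + 776.1 = 857.008

857.008 newtons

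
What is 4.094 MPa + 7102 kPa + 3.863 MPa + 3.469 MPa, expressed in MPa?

18.528 MPa

In MPa:
  4.094 MPa → 4.094
  7102 kPa = 7102 × 10⁻³ MPa = 7.102
  3.863 MPa → 3.863
  3.469 MPa → 3.469
Sum: 4.094 + 7.102 + 3.863 + 3.469 = 18.528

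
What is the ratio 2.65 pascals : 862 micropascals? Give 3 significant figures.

3070

(2.65) / (862 × 10⁻⁶) = 0.003074 × 10⁶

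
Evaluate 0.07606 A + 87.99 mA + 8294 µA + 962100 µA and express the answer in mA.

1134.444 mA

In mA:
  0.07606 A = 0.07606e3 mA = 76.06
  87.99 mA → 87.99
  8294 µA = 8294e-3 mA = 8.294
  962100 µA = 962100e-3 mA = 962.1
Sum: 76.06 + 87.99 + 8.294 + 962.1 = 1134.444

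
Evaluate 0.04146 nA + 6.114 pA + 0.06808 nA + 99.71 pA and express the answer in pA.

In pA:
  0.04146 nA = 0.04146e3 pA = 41.46
  6.114 pA → 6.114
  0.06808 nA = 0.06808e3 pA = 68.08
  99.71 pA → 99.71
Sum: 41.46 + 6.114 + 68.08 + 99.71 = 215.364

215.364 pA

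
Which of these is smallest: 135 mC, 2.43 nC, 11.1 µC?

135 mC = 0.135 C
2.43 nC = 0.00000000243 C
11.1 µC = 0.0000111 C

2.43 nC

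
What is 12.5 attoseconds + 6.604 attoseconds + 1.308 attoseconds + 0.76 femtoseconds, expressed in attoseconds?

In attoseconds:
  12.5 attoseconds → 12.5
  6.604 attoseconds → 6.604
  1.308 attoseconds → 1.308
  0.76 femtoseconds = 0.76e3 attoseconds = 760
Sum: 12.5 + 6.604 + 1.308 + 760 = 780.412

780.412 attoseconds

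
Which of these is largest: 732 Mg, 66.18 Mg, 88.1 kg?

732 Mg

732 Mg = 732000000 g
66.18 Mg = 66180000 g
88.1 kg = 88100 g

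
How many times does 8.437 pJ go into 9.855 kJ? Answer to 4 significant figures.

(9.855 × 10^3) / (8.437 × 10^-12) = 1.1681 × 10^15

1168000000000000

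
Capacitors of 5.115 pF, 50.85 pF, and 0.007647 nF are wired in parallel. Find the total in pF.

In pF:
  5.115 pF → 5.115
  50.85 pF → 50.85
  0.007647 nF = 0.007647e3 pF = 7.647
Sum: 5.115 + 50.85 + 7.647 = 63.612

63.612 pF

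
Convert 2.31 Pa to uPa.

2310000 uPa

(no prefix) = 10^0, micro = 10^-6; factor is 10^6.
2.31 × 10^6 = 2310000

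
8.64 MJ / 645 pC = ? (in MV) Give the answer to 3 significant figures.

13400000000 MV

(8.64 × 10^6) / (645 × 10^-12) = 0.013395 × 10^18 V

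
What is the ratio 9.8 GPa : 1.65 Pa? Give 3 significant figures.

5940000000

(9.8e9) / (1.65) = 5.939e9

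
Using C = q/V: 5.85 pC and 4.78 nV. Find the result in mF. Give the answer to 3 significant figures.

1.22 mF

(5.85 × 10^-12) / (4.78 × 10^-9) = 1.2238 × 10^-3 F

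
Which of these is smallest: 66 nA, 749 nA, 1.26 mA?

66 nA

66 nA = 0.000000066 A
749 nA = 0.000000749 A
1.26 mA = 0.00126 A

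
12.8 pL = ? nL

pico = 1e-12, nano = 1e-9; factor is 1e-3.
12.8 × 1e-3 = 0.0128

0.0128 nL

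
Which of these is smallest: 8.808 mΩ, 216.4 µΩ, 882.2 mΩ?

8.808 mΩ = 0.008808 Ω
216.4 µΩ = 0.0002164 Ω
882.2 mΩ = 0.8822 Ω

216.4 µΩ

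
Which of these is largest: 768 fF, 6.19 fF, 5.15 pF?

768 fF = 0.000000000000768 F
6.19 fF = 0.00000000000000619 F
5.15 pF = 0.00000000000515 F

5.15 pF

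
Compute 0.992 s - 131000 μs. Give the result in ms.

In ms:
  0.992 s = 0.992e3 ms = 992
  131000 μs = 131000e-3 ms = 131
Difference: 992 - 131 = 861

861 ms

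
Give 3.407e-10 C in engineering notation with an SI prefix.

= 340.7e-12 C; 1e-12 is pico.

340.7 pC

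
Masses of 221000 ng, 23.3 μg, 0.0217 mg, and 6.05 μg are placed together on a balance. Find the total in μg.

272.05 μg

In μg:
  221000 ng = 221000e-3 μg = 221
  23.3 μg → 23.3
  0.0217 mg = 0.0217e3 μg = 21.7
  6.05 μg → 6.05
Sum: 221 + 23.3 + 21.7 + 6.05 = 272.05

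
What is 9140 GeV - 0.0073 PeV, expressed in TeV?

1.84 TeV

In TeV:
  9140 GeV = 9140 × 10^-3 TeV = 9.14
  0.0073 PeV = 0.0073 × 10^3 TeV = 7.3
Difference: 9.14 - 7.3 = 1.84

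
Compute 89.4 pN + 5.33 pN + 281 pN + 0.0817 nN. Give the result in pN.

In pN:
  89.4 pN → 89.4
  5.33 pN → 5.33
  281 pN → 281
  0.0817 nN = 0.0817 × 10^3 pN = 81.7
Sum: 89.4 + 5.33 + 281 + 81.7 = 457.43

457.43 pN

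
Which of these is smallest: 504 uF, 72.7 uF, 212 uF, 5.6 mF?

72.7 uF

504 uF = 0.000504 F
72.7 uF = 0.0000727 F
212 uF = 0.000212 F
5.6 mF = 0.0056 F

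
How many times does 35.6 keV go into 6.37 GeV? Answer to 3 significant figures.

179000

(6.37e9) / (35.6e3) = 0.1789e6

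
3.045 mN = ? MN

0.000000003045 MN

milli = 10⁻³, mega = 10⁶; factor is 10⁻⁹.
3.045 × 10⁻⁹ = 0.000000003045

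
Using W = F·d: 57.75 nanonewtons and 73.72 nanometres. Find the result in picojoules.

57.75 × 10⁻⁹ × 73.72 × 10⁻⁹ = 4257.33 × 10⁻¹⁸ J

0.00425733 picojoules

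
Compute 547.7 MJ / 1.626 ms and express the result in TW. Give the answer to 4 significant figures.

(547.7 × 10^6) / (1.626 × 10^-3) = 336.839 × 10^9 W

0.3368 TW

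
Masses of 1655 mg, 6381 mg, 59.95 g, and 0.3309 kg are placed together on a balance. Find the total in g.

In g:
  1655 mg = 1655 × 10^-3 g = 1.655
  6381 mg = 6381 × 10^-3 g = 6.381
  59.95 g → 59.95
  0.3309 kg = 0.3309 × 10^3 g = 330.9
Sum: 1.655 + 6.381 + 59.95 + 330.9 = 398.886

398.886 g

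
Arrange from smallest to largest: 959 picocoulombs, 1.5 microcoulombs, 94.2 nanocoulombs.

959 picocoulombs < 94.2 nanocoulombs < 1.5 microcoulombs

959 picocoulombs = 0.000000000959 coulombs
1.5 microcoulombs = 0.0000015 coulombs
94.2 nanocoulombs = 0.0000000942 coulombs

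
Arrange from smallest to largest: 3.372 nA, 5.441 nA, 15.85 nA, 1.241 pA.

1.241 pA < 3.372 nA < 5.441 nA < 15.85 nA

3.372 nA = 0.000000003372 A
5.441 nA = 0.000000005441 A
15.85 nA = 0.00000001585 A
1.241 pA = 0.000000000001241 A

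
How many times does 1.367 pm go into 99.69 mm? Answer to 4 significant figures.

(99.69e-3) / (1.367e-12) = 72.926e9

72930000000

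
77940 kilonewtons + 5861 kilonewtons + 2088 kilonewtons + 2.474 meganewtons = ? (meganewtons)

88.363 meganewtons

In meganewtons:
  77940 kilonewtons = 77940 × 10^-3 meganewtons = 77.94
  5861 kilonewtons = 5861 × 10^-3 meganewtons = 5.861
  2088 kilonewtons = 2088 × 10^-3 meganewtons = 2.088
  2.474 meganewtons → 2.474
Sum: 77.94 + 5.861 + 2.088 + 2.474 = 88.363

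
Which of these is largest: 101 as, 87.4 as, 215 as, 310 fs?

310 fs

101 as = 0.000000000000000101 s
87.4 as = 0.0000000000000000874 s
215 as = 0.000000000000000215 s
310 fs = 0.00000000000031 s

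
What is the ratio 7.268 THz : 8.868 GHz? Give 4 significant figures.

(7.268e12) / (8.868e9) = 0.81958e3

819.6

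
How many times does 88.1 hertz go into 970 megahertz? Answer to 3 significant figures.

(970e6) / (88.1) = 11.01e6

11000000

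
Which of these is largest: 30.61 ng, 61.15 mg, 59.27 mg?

61.15 mg

30.61 ng = 0.00000003061 g
61.15 mg = 0.06115 g
59.27 mg = 0.05927 g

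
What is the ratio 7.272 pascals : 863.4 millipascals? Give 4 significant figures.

(7.272) / (863.4e-3) = 0.0084225e3

8.423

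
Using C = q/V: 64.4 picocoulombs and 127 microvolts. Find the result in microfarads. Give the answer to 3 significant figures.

(64.4 × 10^-12) / (127 × 10^-6) = 0.50709 × 10^-6 F

0.507 microfarads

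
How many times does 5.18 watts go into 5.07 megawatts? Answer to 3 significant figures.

(5.07 × 10^6) / (5.18) = 0.9788 × 10^6

979000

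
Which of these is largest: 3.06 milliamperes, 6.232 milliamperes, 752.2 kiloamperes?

3.06 milliamperes = 0.00306 amperes
6.232 milliamperes = 0.006232 amperes
752.2 kiloamperes = 752200 amperes

752.2 kiloamperes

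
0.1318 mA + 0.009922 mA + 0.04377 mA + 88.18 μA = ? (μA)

In μA:
  0.1318 mA = 0.1318 × 10³ μA = 131.8
  0.009922 mA = 0.009922 × 10³ μA = 9.922
  0.04377 mA = 0.04377 × 10³ μA = 43.77
  88.18 μA → 88.18
Sum: 131.8 + 9.922 + 43.77 + 88.18 = 273.672

273.672 μA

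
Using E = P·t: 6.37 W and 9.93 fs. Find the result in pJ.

6.37 × 9.93 × 10^-15 = 63.2541 × 10^-15 J

0.0632541 pJ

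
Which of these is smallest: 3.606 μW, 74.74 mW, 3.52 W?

3.606 μW = 0.000003606 W
74.74 mW = 0.07474 W
3.52 W = 3.52 W

3.606 μW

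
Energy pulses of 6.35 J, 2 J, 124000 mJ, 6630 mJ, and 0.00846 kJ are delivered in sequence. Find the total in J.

147.44 J

In J:
  6.35 J → 6.35
  2 J → 2
  124000 mJ = 124000 × 10⁻³ J = 124
  6630 mJ = 6630 × 10⁻³ J = 6.63
  0.00846 kJ = 0.00846 × 10³ J = 8.46
Sum: 6.35 + 2 + 124 + 6.63 + 8.46 = 147.44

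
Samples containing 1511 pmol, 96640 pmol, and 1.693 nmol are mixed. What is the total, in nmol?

99.844 nmol

In nmol:
  1511 pmol = 1511 × 10⁻³ nmol = 1.511
  96640 pmol = 96640 × 10⁻³ nmol = 96.64
  1.693 nmol → 1.693
Sum: 1.511 + 96.64 + 1.693 = 99.844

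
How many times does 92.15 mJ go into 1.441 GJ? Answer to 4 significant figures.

(1.441e9) / (92.15e-3) = 0.015638e12

15640000000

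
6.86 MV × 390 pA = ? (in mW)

2.6754 mW

6.86e6 × 390e-12 = 2675.4e-6 W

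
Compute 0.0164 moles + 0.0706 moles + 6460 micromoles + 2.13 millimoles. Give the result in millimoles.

In millimoles:
  0.0164 moles = 0.0164 × 10³ millimoles = 16.4
  0.0706 moles = 0.0706 × 10³ millimoles = 70.6
  6460 micromoles = 6460 × 10⁻³ millimoles = 6.46
  2.13 millimoles → 2.13
Sum: 16.4 + 70.6 + 6.46 + 2.13 = 95.59

95.59 millimoles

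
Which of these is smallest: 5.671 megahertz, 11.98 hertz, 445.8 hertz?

11.98 hertz

5.671 megahertz = 5671000 hertz
11.98 hertz = 11.98 hertz
445.8 hertz = 445.8 hertz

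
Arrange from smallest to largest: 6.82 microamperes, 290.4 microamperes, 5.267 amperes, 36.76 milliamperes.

6.82 microamperes = 0.00000682 amperes
290.4 microamperes = 0.0002904 amperes
5.267 amperes = 5.267 amperes
36.76 milliamperes = 0.03676 amperes

6.82 microamperes < 290.4 microamperes < 36.76 milliamperes < 5.267 amperes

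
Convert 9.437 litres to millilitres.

9437 millilitres

(no prefix) = 10⁰, milli = 10⁻³; factor is 10³.
9.437 × 10³ = 9437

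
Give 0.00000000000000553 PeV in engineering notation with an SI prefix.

= 5.53 eV; mantissa already in [1, 1000).

5.53 eV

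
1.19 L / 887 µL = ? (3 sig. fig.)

1340

(1.19) / (887 × 10^-6) = 0.001342 × 10^6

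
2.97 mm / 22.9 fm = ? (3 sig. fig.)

(2.97e-3) / (22.9e-15) = 0.1297e12

130000000000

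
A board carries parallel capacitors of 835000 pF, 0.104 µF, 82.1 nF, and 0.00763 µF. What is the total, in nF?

1028.73 nF

In nF:
  835000 pF = 835000 × 10^-3 nF = 835
  0.104 µF = 0.104 × 10^3 nF = 104
  82.1 nF → 82.1
  0.00763 µF = 0.00763 × 10^3 nF = 7.63
Sum: 835 + 104 + 82.1 + 7.63 = 1028.73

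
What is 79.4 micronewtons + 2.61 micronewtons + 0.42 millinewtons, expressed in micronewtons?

502.01 micronewtons

In micronewtons:
  79.4 micronewtons → 79.4
  2.61 micronewtons → 2.61
  0.42 millinewtons = 0.42 × 10³ micronewtons = 420
Sum: 79.4 + 2.61 + 420 = 502.01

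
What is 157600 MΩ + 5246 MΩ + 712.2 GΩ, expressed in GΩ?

875.046 GΩ

In GΩ:
  157600 MΩ = 157600 × 10^-3 GΩ = 157.6
  5246 MΩ = 5246 × 10^-3 GΩ = 5.246
  712.2 GΩ → 712.2
Sum: 157.6 + 5.246 + 712.2 = 875.046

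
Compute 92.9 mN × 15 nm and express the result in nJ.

92.9e-3 × 15e-9 = 1393.5e-12 J

1.3935 nJ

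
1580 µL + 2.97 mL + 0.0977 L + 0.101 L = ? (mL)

In mL:
  1580 µL = 1580 × 10⁻³ mL = 1.58
  2.97 mL → 2.97
  0.0977 L = 0.0977 × 10³ mL = 97.7
  0.101 L = 0.101 × 10³ mL = 101
Sum: 1.58 + 2.97 + 97.7 + 101 = 203.25

203.25 mL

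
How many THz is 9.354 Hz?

(no prefix) = 10^0, tera = 10^12; factor is 10^-12.
9.354 × 10^-12 = 0.000000000009354

0.000000000009354 THz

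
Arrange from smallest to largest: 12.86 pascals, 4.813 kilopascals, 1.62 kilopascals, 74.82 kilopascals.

12.86 pascals = 12.86 pascals
4.813 kilopascals = 4813 pascals
1.62 kilopascals = 1620 pascals
74.82 kilopascals = 74820 pascals

12.86 pascals < 1.62 kilopascals < 4.813 kilopascals < 74.82 kilopascals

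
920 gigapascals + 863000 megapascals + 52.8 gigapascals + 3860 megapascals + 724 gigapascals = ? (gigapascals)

2563.66 gigapascals

In gigapascals:
  920 gigapascals → 920
  863000 megapascals = 863000e-3 gigapascals = 863
  52.8 gigapascals → 52.8
  3860 megapascals = 3860e-3 gigapascals = 3.86
  724 gigapascals → 724
Sum: 920 + 863 + 52.8 + 3.86 + 724 = 2563.66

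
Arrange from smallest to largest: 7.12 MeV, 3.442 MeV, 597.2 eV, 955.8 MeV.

7.12 MeV = 7120000 eV
3.442 MeV = 3442000 eV
597.2 eV = 597.2 eV
955.8 MeV = 955800000 eV

597.2 eV < 3.442 MeV < 7.12 MeV < 955.8 MeV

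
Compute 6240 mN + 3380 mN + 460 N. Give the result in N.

469.62 N

In N:
  6240 mN = 6240e-3 N = 6.24
  3380 mN = 3380e-3 N = 3.38
  460 N → 460
Sum: 6.24 + 3.38 + 460 = 469.62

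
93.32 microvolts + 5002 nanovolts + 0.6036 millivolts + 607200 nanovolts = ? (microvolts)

1309.122 microvolts

In microvolts:
  93.32 microvolts → 93.32
  5002 nanovolts = 5002 × 10⁻³ microvolts = 5.002
  0.6036 millivolts = 0.6036 × 10³ microvolts = 603.6
  607200 nanovolts = 607200 × 10⁻³ microvolts = 607.2
Sum: 93.32 + 5.002 + 603.6 + 607.2 = 1309.122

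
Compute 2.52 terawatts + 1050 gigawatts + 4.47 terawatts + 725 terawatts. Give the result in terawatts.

733.04 terawatts

In terawatts:
  2.52 terawatts → 2.52
  1050 gigawatts = 1050 × 10^-3 terawatts = 1.05
  4.47 terawatts → 4.47
  725 terawatts → 725
Sum: 2.52 + 1.05 + 4.47 + 725 = 733.04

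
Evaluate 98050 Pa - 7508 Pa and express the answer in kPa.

In kPa:
  98050 Pa = 98050e-3 kPa = 98.05
  7508 Pa = 7508e-3 kPa = 7.508
Difference: 98.05 - 7.508 = 90.542

90.542 kPa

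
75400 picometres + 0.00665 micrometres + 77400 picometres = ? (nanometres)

159.45 nanometres

In nanometres:
  75400 picometres = 75400e-3 nanometres = 75.4
  0.00665 micrometres = 0.00665e3 nanometres = 6.65
  77400 picometres = 77400e-3 nanometres = 77.4
Sum: 75.4 + 6.65 + 77.4 = 159.45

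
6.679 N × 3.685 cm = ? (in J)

6.679 × 3.685 × 10⁻² = 24.612115 × 10⁻² J

0.24612115 J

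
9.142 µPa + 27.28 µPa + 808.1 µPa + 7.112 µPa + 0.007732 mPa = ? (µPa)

859.366 µPa

In µPa:
  9.142 µPa → 9.142
  27.28 µPa → 27.28
  808.1 µPa → 808.1
  7.112 µPa → 7.112
  0.007732 mPa = 0.007732 × 10³ µPa = 7.732
Sum: 9.142 + 27.28 + 808.1 + 7.112 + 7.732 = 859.366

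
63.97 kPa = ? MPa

kilo = 1e3, mega = 1e6; factor is 1e-3.
63.97 × 1e-3 = 0.06397

0.06397 MPa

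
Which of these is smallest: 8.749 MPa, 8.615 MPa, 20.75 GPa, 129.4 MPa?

8.615 MPa

8.749 MPa = 8749000 Pa
8.615 MPa = 8615000 Pa
20.75 GPa = 20750000000 Pa
129.4 MPa = 129400000 Pa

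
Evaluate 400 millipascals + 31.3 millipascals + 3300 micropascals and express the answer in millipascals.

434.6 millipascals

In millipascals:
  400 millipascals → 400
  31.3 millipascals → 31.3
  3300 micropascals = 3300e-3 millipascals = 3.3
Sum: 400 + 31.3 + 3.3 = 434.6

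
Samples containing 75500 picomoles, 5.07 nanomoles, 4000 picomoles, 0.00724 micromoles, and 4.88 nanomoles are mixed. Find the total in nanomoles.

In nanomoles:
  75500 picomoles = 75500 × 10^-3 nanomoles = 75.5
  5.07 nanomoles → 5.07
  4000 picomoles = 4000 × 10^-3 nanomoles = 4
  0.00724 micromoles = 0.00724 × 10^3 nanomoles = 7.24
  4.88 nanomoles → 4.88
Sum: 75.5 + 5.07 + 4 + 7.24 + 4.88 = 96.69

96.69 nanomoles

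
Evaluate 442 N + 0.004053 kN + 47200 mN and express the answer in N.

In N:
  442 N → 442
  0.004053 kN = 0.004053e3 N = 4.053
  47200 mN = 47200e-3 N = 47.2
Sum: 442 + 4.053 + 47.2 = 493.253

493.253 N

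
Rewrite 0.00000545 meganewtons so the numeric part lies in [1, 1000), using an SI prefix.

5.45 newtons

= 5.45 newtons; mantissa already in [1, 1000).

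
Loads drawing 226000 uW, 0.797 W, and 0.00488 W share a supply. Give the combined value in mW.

1027.88 mW

In mW:
  226000 uW = 226000e-3 mW = 226
  0.797 W = 0.797e3 mW = 797
  0.00488 W = 0.00488e3 mW = 4.88
Sum: 226 + 797 + 4.88 = 1027.88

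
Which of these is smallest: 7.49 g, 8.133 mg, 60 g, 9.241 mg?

7.49 g = 7.49 g
8.133 mg = 0.008133 g
60 g = 60 g
9.241 mg = 0.009241 g

8.133 mg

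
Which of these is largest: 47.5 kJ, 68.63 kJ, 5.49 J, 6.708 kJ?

68.63 kJ

47.5 kJ = 47500 J
68.63 kJ = 68630 J
5.49 J = 5.49 J
6.708 kJ = 6708 J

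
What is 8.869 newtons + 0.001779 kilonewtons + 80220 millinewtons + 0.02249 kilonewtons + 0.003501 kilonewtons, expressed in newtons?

116.859 newtons

In newtons:
  8.869 newtons → 8.869
  0.001779 kilonewtons = 0.001779e3 newtons = 1.779
  80220 millinewtons = 80220e-3 newtons = 80.22
  0.02249 kilonewtons = 0.02249e3 newtons = 22.49
  0.003501 kilonewtons = 0.003501e3 newtons = 3.501
Sum: 8.869 + 1.779 + 80.22 + 22.49 + 3.501 = 116.859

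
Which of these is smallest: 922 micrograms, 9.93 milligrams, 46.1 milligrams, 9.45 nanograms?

922 micrograms = 0.000922 grams
9.93 milligrams = 0.00993 grams
46.1 milligrams = 0.0461 grams
9.45 nanograms = 0.00000000945 grams

9.45 nanograms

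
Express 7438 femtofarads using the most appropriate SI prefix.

= 7.438 × 10^-12 farads; 10^-12 is pico.

7.438 picofarads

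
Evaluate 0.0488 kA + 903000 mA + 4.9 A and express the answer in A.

956.7 A

In A:
  0.0488 kA = 0.0488 × 10^3 A = 48.8
  903000 mA = 903000 × 10^-3 A = 903
  4.9 A → 4.9
Sum: 48.8 + 903 + 4.9 = 956.7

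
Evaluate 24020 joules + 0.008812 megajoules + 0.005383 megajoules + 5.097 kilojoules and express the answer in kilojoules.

43.312 kilojoules

In kilojoules:
  24020 joules = 24020 × 10⁻³ kilojoules = 24.02
  0.008812 megajoules = 0.008812 × 10³ kilojoules = 8.812
  0.005383 megajoules = 0.005383 × 10³ kilojoules = 5.383
  5.097 kilojoules → 5.097
Sum: 24.02 + 8.812 + 5.383 + 5.097 = 43.312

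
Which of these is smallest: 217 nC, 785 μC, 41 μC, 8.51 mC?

217 nC = 0.000000217 C
785 μC = 0.000785 C
41 μC = 0.000041 C
8.51 mC = 0.00851 C

217 nC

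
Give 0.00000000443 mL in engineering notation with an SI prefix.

4.43 pL

= 4.43e-12 L; 1e-12 is pico.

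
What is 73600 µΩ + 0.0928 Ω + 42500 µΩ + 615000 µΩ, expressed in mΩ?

In mΩ:
  73600 µΩ = 73600e-3 mΩ = 73.6
  0.0928 Ω = 0.0928e3 mΩ = 92.8
  42500 µΩ = 42500e-3 mΩ = 42.5
  615000 µΩ = 615000e-3 mΩ = 615
Sum: 73.6 + 92.8 + 42.5 + 615 = 823.9

823.9 mΩ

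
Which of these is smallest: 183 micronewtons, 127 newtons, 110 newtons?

183 micronewtons

183 micronewtons = 0.000183 newtons
127 newtons = 127 newtons
110 newtons = 110 newtons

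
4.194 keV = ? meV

4194000 meV

kilo = 10^3, milli = 10^-3; factor is 10^6.
4.194 × 10^6 = 4194000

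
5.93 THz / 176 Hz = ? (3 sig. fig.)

(5.93 × 10^12) / (176) = 0.03369 × 10^12

33700000000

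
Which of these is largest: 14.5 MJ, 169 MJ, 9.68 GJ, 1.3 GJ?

14.5 MJ = 14500000 J
169 MJ = 169000000 J
9.68 GJ = 9680000000 J
1.3 GJ = 1300000000 J

9.68 GJ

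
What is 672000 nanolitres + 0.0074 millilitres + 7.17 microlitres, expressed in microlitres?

In microlitres:
  672000 nanolitres = 672000 × 10⁻³ microlitres = 672
  0.0074 millilitres = 0.0074 × 10³ microlitres = 7.4
  7.17 microlitres → 7.17
Sum: 672 + 7.4 + 7.17 = 686.57

686.57 microlitres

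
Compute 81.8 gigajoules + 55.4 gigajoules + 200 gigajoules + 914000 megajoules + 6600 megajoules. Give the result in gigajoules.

In gigajoules:
  81.8 gigajoules → 81.8
  55.4 gigajoules → 55.4
  200 gigajoules → 200
  914000 megajoules = 914000e-3 gigajoules = 914
  6600 megajoules = 6600e-3 gigajoules = 6.6
Sum: 81.8 + 55.4 + 200 + 914 + 6.6 = 1257.8

1257.8 gigajoules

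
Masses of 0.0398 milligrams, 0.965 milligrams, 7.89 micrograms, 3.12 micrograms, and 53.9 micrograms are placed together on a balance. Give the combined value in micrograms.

In micrograms:
  0.0398 milligrams = 0.0398 × 10³ micrograms = 39.8
  0.965 milligrams = 0.965 × 10³ micrograms = 965
  7.89 micrograms → 7.89
  3.12 micrograms → 3.12
  53.9 micrograms → 53.9
Sum: 39.8 + 965 + 7.89 + 3.12 + 53.9 = 1069.71

1069.71 micrograms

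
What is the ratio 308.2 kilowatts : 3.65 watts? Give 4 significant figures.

84440

(308.2 × 10³) / (3.65) = 84.438 × 10³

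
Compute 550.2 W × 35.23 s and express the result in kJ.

550.2 × 35.23 = 19383.546 J

19.383546 kJ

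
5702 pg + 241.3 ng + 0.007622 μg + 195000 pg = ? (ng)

449.624 ng

In ng:
  5702 pg = 5702 × 10⁻³ ng = 5.702
  241.3 ng → 241.3
  0.007622 μg = 0.007622 × 10³ ng = 7.622
  195000 pg = 195000 × 10⁻³ ng = 195
Sum: 5.702 + 241.3 + 7.622 + 195 = 449.624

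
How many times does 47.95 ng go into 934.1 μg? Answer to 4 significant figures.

(934.1e-6) / (47.95e-9) = 19.481e3

19480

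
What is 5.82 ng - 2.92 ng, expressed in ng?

In ng:
  5.82 ng → 5.82
  2.92 ng → 2.92
Difference: 5.82 - 2.92 = 2.9

2.9 ng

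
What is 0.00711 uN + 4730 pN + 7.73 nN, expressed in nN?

In nN:
  0.00711 uN = 0.00711e3 nN = 7.11
  4730 pN = 4730e-3 nN = 4.73
  7.73 nN → 7.73
Sum: 7.11 + 4.73 + 7.73 = 19.57

19.57 nN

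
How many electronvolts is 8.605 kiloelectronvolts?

8605 electronvolts

kilo = 10^3, (no prefix) = 10^0; factor is 10^3.
8.605 × 10^3 = 8605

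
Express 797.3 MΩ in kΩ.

mega = 1e6, kilo = 1e3; factor is 1e3.
797.3 × 1e3 = 797300

797300 kΩ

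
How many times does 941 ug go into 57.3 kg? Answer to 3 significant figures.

(57.3e3) / (941e-6) = 0.06089e9

60900000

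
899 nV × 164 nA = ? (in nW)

899 × 10⁻⁹ × 164 × 10⁻⁹ = 147436 × 10⁻¹⁸ W

0.000147436 nW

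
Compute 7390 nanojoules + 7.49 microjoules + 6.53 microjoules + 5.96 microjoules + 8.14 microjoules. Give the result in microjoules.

35.51 microjoules

In microjoules:
  7390 nanojoules = 7390 × 10⁻³ microjoules = 7.39
  7.49 microjoules → 7.49
  6.53 microjoules → 6.53
  5.96 microjoules → 5.96
  8.14 microjoules → 8.14
Sum: 7.39 + 7.49 + 6.53 + 5.96 + 8.14 = 35.51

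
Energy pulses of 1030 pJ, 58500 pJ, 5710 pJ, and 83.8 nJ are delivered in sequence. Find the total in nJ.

In nJ:
  1030 pJ = 1030 × 10⁻³ nJ = 1.03
  58500 pJ = 58500 × 10⁻³ nJ = 58.5
  5710 pJ = 5710 × 10⁻³ nJ = 5.71
  83.8 nJ → 83.8
Sum: 1.03 + 58.5 + 5.71 + 83.8 = 149.04

149.04 nJ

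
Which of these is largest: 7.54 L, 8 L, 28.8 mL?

7.54 L = 7.54 L
8 L = 8 L
28.8 mL = 0.0288 L

8 L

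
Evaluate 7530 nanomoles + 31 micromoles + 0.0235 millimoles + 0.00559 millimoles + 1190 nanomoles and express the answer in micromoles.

In micromoles:
  7530 nanomoles = 7530e-3 micromoles = 7.53
  31 micromoles → 31
  0.0235 millimoles = 0.0235e3 micromoles = 23.5
  0.00559 millimoles = 0.00559e3 micromoles = 5.59
  1190 nanomoles = 1190e-3 micromoles = 1.19
Sum: 7.53 + 31 + 23.5 + 5.59 + 1.19 = 68.81

68.81 micromoles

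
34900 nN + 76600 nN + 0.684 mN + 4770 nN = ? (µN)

800.27 µN

In µN:
  34900 nN = 34900e-3 µN = 34.9
  76600 nN = 76600e-3 µN = 76.6
  0.684 mN = 0.684e3 µN = 684
  4770 nN = 4770e-3 µN = 4.77
Sum: 34.9 + 76.6 + 684 + 4.77 = 800.27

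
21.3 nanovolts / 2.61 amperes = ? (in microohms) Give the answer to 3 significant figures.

(21.3 × 10^-9) / (2.61) = 8.1609 × 10^-9 Ω

0.00816 microohms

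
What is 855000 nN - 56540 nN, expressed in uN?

798.46 uN

In uN:
  855000 nN = 855000e-3 uN = 855
  56540 nN = 56540e-3 uN = 56.54
Difference: 855 - 56.54 = 798.46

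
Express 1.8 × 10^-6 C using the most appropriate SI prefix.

1.8 µC

= 1.8 × 10^-6 C; 10^-6 is micro.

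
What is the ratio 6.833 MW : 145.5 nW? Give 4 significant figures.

(6.833 × 10^6) / (145.5 × 10^-9) = 0.046962 × 10^15

46960000000000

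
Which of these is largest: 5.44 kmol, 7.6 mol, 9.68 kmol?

9.68 kmol

5.44 kmol = 5440 mol
7.6 mol = 7.6 mol
9.68 kmol = 9680 mol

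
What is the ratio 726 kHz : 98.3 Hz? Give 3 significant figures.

(726 × 10^3) / (98.3) = 7.386 × 10^3

7390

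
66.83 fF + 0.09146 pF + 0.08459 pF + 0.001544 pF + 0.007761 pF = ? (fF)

252.185 fF

In fF:
  66.83 fF → 66.83
  0.09146 pF = 0.09146e3 fF = 91.46
  0.08459 pF = 0.08459e3 fF = 84.59
  0.001544 pF = 0.001544e3 fF = 1.544
  0.007761 pF = 0.007761e3 fF = 7.761
Sum: 66.83 + 91.46 + 84.59 + 1.544 + 7.761 = 252.185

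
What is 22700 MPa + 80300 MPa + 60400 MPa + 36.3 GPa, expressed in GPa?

199.7 GPa

In GPa:
  22700 MPa = 22700e-3 GPa = 22.7
  80300 MPa = 80300e-3 GPa = 80.3
  60400 MPa = 60400e-3 GPa = 60.4
  36.3 GPa → 36.3
Sum: 22.7 + 80.3 + 60.4 + 36.3 = 199.7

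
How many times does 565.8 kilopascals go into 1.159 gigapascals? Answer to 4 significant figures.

(1.159 × 10⁹) / (565.8 × 10³) = 0.0020484 × 10⁶

2048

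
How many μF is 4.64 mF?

4640 μF

milli = 10^-3, micro = 10^-6; factor is 10^3.
4.64 × 10^3 = 4640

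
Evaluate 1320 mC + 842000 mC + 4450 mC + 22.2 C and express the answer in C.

869.97 C

In C:
  1320 mC = 1320 × 10⁻³ C = 1.32
  842000 mC = 842000 × 10⁻³ C = 842
  4450 mC = 4450 × 10⁻³ C = 4.45
  22.2 C → 22.2
Sum: 1.32 + 842 + 4.45 + 22.2 = 869.97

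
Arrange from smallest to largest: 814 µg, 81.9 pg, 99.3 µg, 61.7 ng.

81.9 pg < 61.7 ng < 99.3 µg < 814 µg

814 µg = 0.000814 g
81.9 pg = 0.0000000000819 g
99.3 µg = 0.0000993 g
61.7 ng = 0.0000000617 g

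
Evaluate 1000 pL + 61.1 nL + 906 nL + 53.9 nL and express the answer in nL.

1022 nL

In nL:
  1000 pL = 1000 × 10⁻³ nL = 1
  61.1 nL → 61.1
  906 nL → 906
  53.9 nL → 53.9
Sum: 1 + 61.1 + 906 + 53.9 = 1022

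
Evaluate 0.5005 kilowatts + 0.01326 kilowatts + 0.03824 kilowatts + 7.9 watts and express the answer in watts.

559.9 watts

In watts:
  0.5005 kilowatts = 0.5005 × 10^3 watts = 500.5
  0.01326 kilowatts = 0.01326 × 10^3 watts = 13.26
  0.03824 kilowatts = 0.03824 × 10^3 watts = 38.24
  7.9 watts → 7.9
Sum: 500.5 + 13.26 + 38.24 + 7.9 = 559.9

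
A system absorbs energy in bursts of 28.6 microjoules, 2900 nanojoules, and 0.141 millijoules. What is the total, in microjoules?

172.5 microjoules

In microjoules:
  28.6 microjoules → 28.6
  2900 nanojoules = 2900 × 10^-3 microjoules = 2.9
  0.141 millijoules = 0.141 × 10^3 microjoules = 141
Sum: 28.6 + 2.9 + 141 = 172.5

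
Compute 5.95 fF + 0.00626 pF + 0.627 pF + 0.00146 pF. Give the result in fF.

In fF:
  5.95 fF → 5.95
  0.00626 pF = 0.00626 × 10^3 fF = 6.26
  0.627 pF = 0.627 × 10^3 fF = 627
  0.00146 pF = 0.00146 × 10^3 fF = 1.46
Sum: 5.95 + 6.26 + 627 + 1.46 = 640.67

640.67 fF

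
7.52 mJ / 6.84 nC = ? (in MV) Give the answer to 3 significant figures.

(7.52 × 10⁻³) / (6.84 × 10⁻⁹) = 1.0994 × 10⁶ V

1.10 MV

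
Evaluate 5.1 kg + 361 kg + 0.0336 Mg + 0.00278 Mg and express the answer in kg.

402.48 kg

In kg:
  5.1 kg → 5.1
  361 kg → 361
  0.0336 Mg = 0.0336 × 10^3 kg = 33.6
  0.00278 Mg = 0.00278 × 10^3 kg = 2.78
Sum: 5.1 + 361 + 33.6 + 2.78 = 402.48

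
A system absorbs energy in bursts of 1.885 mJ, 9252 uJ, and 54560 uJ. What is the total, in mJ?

65.697 mJ

In mJ:
  1.885 mJ → 1.885
  9252 uJ = 9252 × 10⁻³ mJ = 9.252
  54560 uJ = 54560 × 10⁻³ mJ = 54.56
Sum: 1.885 + 9.252 + 54.56 = 65.697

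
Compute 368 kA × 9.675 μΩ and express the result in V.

3.5604 V

368 × 10^3 × 9.675 × 10^-6 = 3560.4 × 10^-3 V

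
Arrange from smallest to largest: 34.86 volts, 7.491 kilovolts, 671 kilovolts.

34.86 volts < 7.491 kilovolts < 671 kilovolts

34.86 volts = 34.86 volts
7.491 kilovolts = 7491 volts
671 kilovolts = 671000 volts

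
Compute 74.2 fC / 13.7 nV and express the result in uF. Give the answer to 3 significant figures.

(74.2 × 10⁻¹⁵) / (13.7 × 10⁻⁹) = 5.4161 × 10⁻⁶ F

5.42 uF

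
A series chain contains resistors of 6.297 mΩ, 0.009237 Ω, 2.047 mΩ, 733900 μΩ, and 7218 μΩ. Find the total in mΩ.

In mΩ:
  6.297 mΩ → 6.297
  0.009237 Ω = 0.009237e3 mΩ = 9.237
  2.047 mΩ → 2.047
  733900 μΩ = 733900e-3 mΩ = 733.9
  7218 μΩ = 7218e-3 mΩ = 7.218
Sum: 6.297 + 9.237 + 2.047 + 733.9 + 7.218 = 758.699

758.699 mΩ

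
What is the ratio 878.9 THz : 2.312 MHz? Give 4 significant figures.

(878.9 × 10¹²) / (2.312 × 10⁶) = 380.15 × 10⁶

380100000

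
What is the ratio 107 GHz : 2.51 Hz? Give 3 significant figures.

(107 × 10^9) / (2.51) = 42.63 × 10^9

42600000000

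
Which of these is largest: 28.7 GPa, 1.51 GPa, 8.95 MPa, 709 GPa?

28.7 GPa = 28700000000 Pa
1.51 GPa = 1510000000 Pa
8.95 MPa = 8950000 Pa
709 GPa = 709000000000 Pa

709 GPa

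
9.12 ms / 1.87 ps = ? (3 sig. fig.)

(9.12e-3) / (1.87e-12) = 4.877e9

4880000000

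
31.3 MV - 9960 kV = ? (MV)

21.34 MV

In MV:
  31.3 MV → 31.3
  9960 kV = 9960e-3 MV = 9.96
Difference: 31.3 - 9.96 = 21.34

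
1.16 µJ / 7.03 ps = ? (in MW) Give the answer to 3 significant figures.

(1.16e-6) / (7.03e-12) = 0.16501e6 W

0.165 MW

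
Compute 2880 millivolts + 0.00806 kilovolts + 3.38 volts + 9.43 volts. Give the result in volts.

In volts:
  2880 millivolts = 2880e-3 volts = 2.88
  0.00806 kilovolts = 0.00806e3 volts = 8.06
  3.38 volts → 3.38
  9.43 volts → 9.43
Sum: 2.88 + 8.06 + 3.38 + 9.43 = 23.75

23.75 volts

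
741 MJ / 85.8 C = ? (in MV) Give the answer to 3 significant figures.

(741e6) / (85.8) = 8.6364e6 V

8.64 MV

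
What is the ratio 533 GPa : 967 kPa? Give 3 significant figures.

551000

(533e9) / (967e3) = 0.5512e6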